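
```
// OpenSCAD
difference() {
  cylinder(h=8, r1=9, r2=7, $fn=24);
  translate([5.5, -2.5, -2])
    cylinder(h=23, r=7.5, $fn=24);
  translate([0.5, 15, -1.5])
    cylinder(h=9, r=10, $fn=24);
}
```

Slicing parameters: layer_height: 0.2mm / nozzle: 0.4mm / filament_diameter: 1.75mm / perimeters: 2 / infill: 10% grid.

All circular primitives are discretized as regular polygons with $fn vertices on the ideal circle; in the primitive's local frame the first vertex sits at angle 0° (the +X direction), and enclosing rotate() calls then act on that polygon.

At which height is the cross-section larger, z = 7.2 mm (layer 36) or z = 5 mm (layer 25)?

layer 25 (z = 5 mm)

Layer 36 (z = 7.2): the cone contributes a regular 24-gon of circumradius 7.200 (interpolated between r1=9 and r2=7 at t=0.900) (area = (24/2)·7.200²·sin(360°/24) = 161.01 mm²); the r=7.5 cylinder at (5.5, -2.5) contributes a regular 24-gon of circumradius 7.5 (area = (24/2)·7.500²·sin(360°/24) = 174.70 mm²); the cylinder at (0.5, 15): section is a regular 24-gon, circumradius r=10 (area = (24/2)·10.000²·sin(360°/24) = 310.58 mm²); After the difference (first − rest): starting from the cone (161.01 mm²), the r=7.5 cylinder at (5.5, -2.5) partially overlaps it — only the 82.01 mm² overlap (of its 174.70 mm²) is removed, clipping the outline; the r=10 cylinder at (0.5, 15) partially overlaps it — only the 11.41 mm² overlap (of its 310.58 mm²) is removed, clipping the outline — area = 67.59 mm². So its area = 67.59 mm². Layer 25 (z = 5): the cone (r1=9→r2=7) has section circumradius 7.750 here — a regular 24-gon (area = (24/2)·7.750²·sin(360°/24) = 186.54 mm²); the r=7.5 cylinder at (5.5, -2.5) contributes a regular 24-gon of circumradius 7.5 (area = (24/2)·7.500²·sin(360°/24) = 174.70 mm²); the r=10 cylinder at (0.5, 15) gives a regular 24-gon of circumradius 10 (constant along its height) (area = (24/2)·10.000²·sin(360°/24) = 310.58 mm²); Subtracting the remaining from the first: starting from the cone (186.54 mm²), the r=7.5 cylinder at (5.5, -2.5) partially overlaps it — only the 91.41 mm² overlap (of its 174.70 mm²) is removed, clipping the outline; the r=10 cylinder at (0.5, 15) partially overlaps it — only the 16.43 mm² overlap (of its 310.58 mm²) is removed, clipping the outline — area = 78.70 mm². So its area = 78.70 mm². Layer 25 is larger (78.70 vs 67.59 mm²).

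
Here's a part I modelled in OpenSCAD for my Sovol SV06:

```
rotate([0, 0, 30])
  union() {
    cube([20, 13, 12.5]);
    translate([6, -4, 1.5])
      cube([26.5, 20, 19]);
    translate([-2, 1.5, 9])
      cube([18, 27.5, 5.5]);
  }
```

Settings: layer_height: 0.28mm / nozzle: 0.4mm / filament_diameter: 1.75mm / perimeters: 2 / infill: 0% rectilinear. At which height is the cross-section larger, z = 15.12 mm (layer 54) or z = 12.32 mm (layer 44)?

Layer 54 (z = 15.12): the cube does not reach this height (z outside [0, 12.5]); the cube at (6, -4) (footprint 26.5×20) is included at this height (area 530.00 mm²); the cube at (-2, 1.5) is not intersected at this z (z outside [9, 14.5]); Merging all regions: only the 26.5×20 cube at (6, -4) is present, so the union is just that shape — area = 530.00 mm²; (rotated 30° about Z; rotation is an isometry so areas/perimeters/island counts are preserved). So its area = 530.00 mm². Layer 44 (z = 12.32): the cube (footprint 20×13) is included at this height (area 260.00 mm²); the cube at (6, -4) (footprint 26.5×20) is included at this height (area 530.00 mm²); the 18×27.5 cube at (-2, 1.5) contributes its full rectangle (area 495.00 mm²); Merging all regions: the regions partially overlap — summed areas 1285.00 mm² minus the doubly-counted overlap 396.00 mm² gives 889.00 mm² — area = 889.00 mm²; (whole slice rotated 30° about Z — lengths, areas and connectivity unchanged). So its area = 889.00 mm². Layer 44 is larger (889.00 vs 530.00 mm²).

layer 44 (z = 12.32 mm)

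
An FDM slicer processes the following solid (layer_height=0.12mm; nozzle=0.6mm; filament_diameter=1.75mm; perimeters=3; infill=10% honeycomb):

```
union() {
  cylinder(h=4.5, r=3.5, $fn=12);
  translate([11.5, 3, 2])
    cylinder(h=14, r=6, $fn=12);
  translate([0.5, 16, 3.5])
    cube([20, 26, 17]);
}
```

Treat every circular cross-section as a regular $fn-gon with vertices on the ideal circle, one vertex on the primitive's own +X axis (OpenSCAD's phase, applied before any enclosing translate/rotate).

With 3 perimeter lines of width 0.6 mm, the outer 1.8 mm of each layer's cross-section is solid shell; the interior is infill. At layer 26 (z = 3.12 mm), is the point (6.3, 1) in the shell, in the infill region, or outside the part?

At z = 3.12 mm: the r=3.5 cylinder contributes a regular 12-gon of circumradius 3.5; the cylinder at (11.5, 3): section is a regular 12-gon, circumradius r=6; the cube at (0.5, 16) is absent (z outside [3.5, 20.5]); Combining (union): the 2 present regions are separate (no shared area or edge), so areas and boundary lengths simply add and each stays a separate island — 2 connected regions. Overall, the cross-section has 2 separate islands. The nearest boundary edge runs (6.30, 0.00)→(5.50, 3.00); distance from the point to it = 0.26 mm. (Shell/infill is judged within the island containing the point — the largest one.) The point is inside the cross-section, 0.26 mm from the nearest boundary — within the 1.8 mm shell band (3 × 0.6).

shell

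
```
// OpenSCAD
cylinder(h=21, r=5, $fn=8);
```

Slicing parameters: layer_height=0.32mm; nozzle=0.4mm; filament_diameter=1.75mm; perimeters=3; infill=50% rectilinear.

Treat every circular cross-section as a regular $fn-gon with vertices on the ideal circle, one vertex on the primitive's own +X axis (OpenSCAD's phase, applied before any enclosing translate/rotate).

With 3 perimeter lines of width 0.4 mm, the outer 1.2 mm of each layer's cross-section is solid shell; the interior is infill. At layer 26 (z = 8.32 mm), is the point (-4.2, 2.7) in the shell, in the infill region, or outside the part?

outside

At z = 8.32 mm: the cylinder: section is a regular 8-gon, circumradius r=5. Overall, the cross-section is a single solid region. The nearest boundary edge runs (-3.54, 3.54)→(-5.00, 0.00); distance from the point to it = 0.29 mm. The point is not inside any of the regions above, so it lies outside the cross-section (0.29 mm from the nearest boundary).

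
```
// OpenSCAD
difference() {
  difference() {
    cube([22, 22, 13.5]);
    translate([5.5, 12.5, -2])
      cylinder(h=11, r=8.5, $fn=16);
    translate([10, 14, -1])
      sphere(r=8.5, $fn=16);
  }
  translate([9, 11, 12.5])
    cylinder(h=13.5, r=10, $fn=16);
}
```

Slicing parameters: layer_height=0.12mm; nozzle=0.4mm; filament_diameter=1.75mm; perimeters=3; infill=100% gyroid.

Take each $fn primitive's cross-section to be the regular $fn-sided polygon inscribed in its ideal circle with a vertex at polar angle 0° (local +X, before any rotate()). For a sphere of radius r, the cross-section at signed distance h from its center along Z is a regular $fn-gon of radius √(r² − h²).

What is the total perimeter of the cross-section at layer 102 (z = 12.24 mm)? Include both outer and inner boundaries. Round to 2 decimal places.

88.00 mm

At z = 12.24 mm: the cube is present — its section is the full 22×22 rectangle (perimeter 88.00 mm); the cylinder at (5.5, 12.5) is absent (z outside [-2, 9]); the sphere at (10, 14) is not intersected at this z (|z−center|=13.240 > r=8.5); Subtracting the remaining from the first: none of the subtracted shapes is present at this height, so the 22×22 cube is unchanged — boundary = 88.00 mm; the cylinder at (9, 11) is absent (z outside [12.5, 26]); Taking the first minus the rest: none of the subtracted shapes is present at this height, so the result so far is unchanged — boundary = 88.00 mm. Overall, the cross-section is a single solid region. Total boundary length (outer) = 88.00 mm.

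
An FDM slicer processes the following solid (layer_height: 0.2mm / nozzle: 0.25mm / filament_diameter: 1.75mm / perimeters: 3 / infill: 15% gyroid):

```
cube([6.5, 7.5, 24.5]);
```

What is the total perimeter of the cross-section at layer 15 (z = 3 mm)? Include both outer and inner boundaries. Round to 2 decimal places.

At z = 3 mm: the cube (footprint 6.5×7.5) is included at this height (perimeter 28.00 mm). Overall, the cross-section is a single solid region. Total boundary length (outer) = 28.00 mm.

28.00 mm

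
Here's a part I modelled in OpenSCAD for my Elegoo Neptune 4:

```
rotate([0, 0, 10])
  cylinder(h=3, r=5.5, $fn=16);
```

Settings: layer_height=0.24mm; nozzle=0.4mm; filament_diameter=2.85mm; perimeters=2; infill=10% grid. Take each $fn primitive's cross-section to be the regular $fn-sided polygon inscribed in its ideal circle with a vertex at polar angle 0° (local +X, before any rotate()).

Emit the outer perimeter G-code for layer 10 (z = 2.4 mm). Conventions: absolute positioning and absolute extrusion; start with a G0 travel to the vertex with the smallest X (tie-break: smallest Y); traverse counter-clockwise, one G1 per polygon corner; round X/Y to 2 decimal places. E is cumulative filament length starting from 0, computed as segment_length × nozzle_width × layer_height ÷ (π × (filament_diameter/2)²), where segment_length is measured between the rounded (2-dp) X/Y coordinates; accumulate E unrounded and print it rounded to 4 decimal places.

G0 X-5.42 Y-0.96 Z2.40
G1 X-4.64 Y-2.96 E0.0323
G1 X-3.15 Y-4.51 E0.0647
G1 X-1.19 Y-5.37 E0.0969
G1 X0.96 Y-5.42 E0.1292
G1 X2.96 Y-4.64 E0.1615
G1 X4.51 Y-3.15 E0.1939
G1 X5.37 Y-1.19 E0.2261
G1 X5.42 Y0.96 E0.2585
G1 X4.64 Y2.96 E0.2908
G1 X3.15 Y4.51 E0.3231
G1 X1.19 Y5.37 E0.3553
G1 X-0.96 Y5.42 E0.3877
G1 X-2.96 Y4.64 E0.4200
G1 X-4.51 Y3.15 E0.4524
G1 X-5.37 Y1.19 E0.4846
G1 X-5.42 Y-0.96 E0.5169

At z = 2.4 mm: the cylinder: section is a regular 16-gon, circumradius r=5.5; (whole slice rotated 10° about Z — lengths, areas and connectivity unchanged). The outline is a single polygon with 16 vertices. Extrusion per mm of travel: 0.4 × 0.24 / (π × 1.425²) = 0.015048. Accumulating E over each segment gives final E = 0.5169.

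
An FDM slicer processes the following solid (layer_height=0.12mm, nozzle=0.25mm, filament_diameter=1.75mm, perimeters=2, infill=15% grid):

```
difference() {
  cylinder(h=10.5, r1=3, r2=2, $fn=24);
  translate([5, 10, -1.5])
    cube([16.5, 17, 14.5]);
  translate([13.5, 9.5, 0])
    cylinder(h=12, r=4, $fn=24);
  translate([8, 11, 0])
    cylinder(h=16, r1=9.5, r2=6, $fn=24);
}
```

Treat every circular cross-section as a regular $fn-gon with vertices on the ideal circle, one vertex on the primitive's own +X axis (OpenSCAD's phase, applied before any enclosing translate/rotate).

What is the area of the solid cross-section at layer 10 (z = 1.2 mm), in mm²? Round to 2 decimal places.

25.86 mm²

At z = 1.2 mm: the cone: at t=0.114 of its height the radius interpolates to r₁+(r₂−r₁)t = 2.886, giving a regular 24-gon of that circumradius (area = (24/2)·2.886²·sin(360°/24) = 25.86 mm²); the 16.5×17 cube at (5, 10) contributes its full rectangle (area 280.50 mm²); the r=4 cylinder at (13.5, 9.5) gives a regular 24-gon of circumradius 4 (constant along its height) (area = (24/2)·4.000²·sin(360°/24) = 49.69 mm²); the cone at (8, 11): at t=0.075 of its height the radius interpolates to r₁+(r₂−r₁)t = 9.238, giving a regular 24-gon of that circumradius (area = (24/2)·9.238²·sin(360°/24) = 265.02 mm²); Taking the first minus the rest: starting from the cone (25.86 mm²), the 16.5×17 cube at (5, 10) misses the remaining region (no effect); the r=4 cylinder at (13.5, 9.5) misses the remaining region (no effect); the cone at (8, 11) misses the remaining region (no effect) — area = 25.86 mm². Overall, the cross-section is a single solid region. Net area = 25.86 mm².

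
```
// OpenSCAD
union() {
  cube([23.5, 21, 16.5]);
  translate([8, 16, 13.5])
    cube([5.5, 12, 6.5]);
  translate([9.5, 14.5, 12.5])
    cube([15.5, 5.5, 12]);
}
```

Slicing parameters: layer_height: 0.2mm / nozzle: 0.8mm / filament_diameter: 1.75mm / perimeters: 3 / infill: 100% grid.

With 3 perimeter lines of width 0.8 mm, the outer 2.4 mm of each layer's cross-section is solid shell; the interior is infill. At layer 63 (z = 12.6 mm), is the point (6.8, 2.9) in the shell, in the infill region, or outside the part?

At z = 12.6 mm: the cube (footprint 23.5×21) is included at this height; the cube at (8, 16) is absent (z outside [13.5, 20]); the cube at (9.5, 14.5) (footprint 15.5×5.5) is included at this height; Combining (union): the regions partially overlap (shared area 77.00 mm²), so overlapping operands fuse into one piece — 1 connected region. Overall, the cross-section is a single solid region. The nearest boundary edge runs (23.50, 0.00)→(0.00, 0.00); distance from the point to it = 2.90 mm. The point is inside the cross-section and 2.90 mm from the nearest boundary — more than the 2.4 mm shell width (3 × 0.8), so it's in the infill interior.

infill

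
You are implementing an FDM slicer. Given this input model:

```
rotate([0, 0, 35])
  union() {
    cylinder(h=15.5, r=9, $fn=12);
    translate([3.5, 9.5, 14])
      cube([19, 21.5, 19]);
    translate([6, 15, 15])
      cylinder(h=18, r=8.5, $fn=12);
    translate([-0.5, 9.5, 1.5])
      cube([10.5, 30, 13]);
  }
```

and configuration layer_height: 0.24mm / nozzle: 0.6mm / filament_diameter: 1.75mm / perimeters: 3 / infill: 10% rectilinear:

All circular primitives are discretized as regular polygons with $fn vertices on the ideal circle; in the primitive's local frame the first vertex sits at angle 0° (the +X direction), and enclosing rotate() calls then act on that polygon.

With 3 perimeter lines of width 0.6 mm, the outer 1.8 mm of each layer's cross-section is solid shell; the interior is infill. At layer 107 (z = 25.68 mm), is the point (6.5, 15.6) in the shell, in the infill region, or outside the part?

outside

At z = 25.68 mm: the cylinder is not intersected at this z (z outside [0, 15.5]); the cube at (3.5, 9.5) is present — its section is the full 19×21.5 rectangle; the r=8.5 cylinder at (6, 15) contributes a regular 12-gon of circumradius 8.5; the cube at (-0.5, 9.5) is not intersected at this z (z outside [1.5, 14.5]); Taking the union: the regions partially overlap (shared area 130.48 mm²), so overlapping operands fuse into one piece — 1 connected region; (rotated 35° about Z; rotation is an isometry so areas/perimeters/island counts are preserved). Overall, the cross-section is a single solid region. Undo the 35° rotation: the query point maps to (14.272, 9.051) in the un-rotated model frame. The nearest boundary edge runs (22.50, 9.50)→(12.11, 9.50); distance from the point to it = 0.45 mm. The point is not inside any of the regions above, so it lies outside the cross-section (0.45 mm from the nearest boundary).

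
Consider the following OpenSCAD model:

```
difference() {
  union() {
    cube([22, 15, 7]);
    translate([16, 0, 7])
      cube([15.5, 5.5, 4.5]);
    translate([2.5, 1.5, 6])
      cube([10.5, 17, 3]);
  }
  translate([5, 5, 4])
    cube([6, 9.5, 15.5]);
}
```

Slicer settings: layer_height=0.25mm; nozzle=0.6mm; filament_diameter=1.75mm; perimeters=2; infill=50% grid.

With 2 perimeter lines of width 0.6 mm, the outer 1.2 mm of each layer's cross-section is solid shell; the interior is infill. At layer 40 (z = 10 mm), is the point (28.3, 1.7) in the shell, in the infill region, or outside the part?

infill

At z = 10 mm: the cube does not reach this height (z outside [0, 7]); the cube at (16, 0) is present — its section is the full 15.5×5.5 rectangle; the cube at (2.5, 1.5) is not intersected at this z (z outside [6, 9]); Taking the union: only the 15.5×5.5 cube at (16, 0) is present, so the union is just that shape — 1 connected region; the cube at (5, 5) is present — its section is the full 6×9.5 rectangle; Subtracting the remaining from the first: starting from that combined region, the 6×9.5 cube at (5, 5) misses the remaining region (no effect) — 1 connected region. Overall, the cross-section is a single solid region. The nearest boundary edge runs (31.50, 0.00)→(16.00, 0.00); distance from the point to it = 1.70 mm. The point is inside the cross-section and 1.70 mm from the nearest boundary — more than the 1.2 mm shell width (2 × 0.6), so it's in the infill interior.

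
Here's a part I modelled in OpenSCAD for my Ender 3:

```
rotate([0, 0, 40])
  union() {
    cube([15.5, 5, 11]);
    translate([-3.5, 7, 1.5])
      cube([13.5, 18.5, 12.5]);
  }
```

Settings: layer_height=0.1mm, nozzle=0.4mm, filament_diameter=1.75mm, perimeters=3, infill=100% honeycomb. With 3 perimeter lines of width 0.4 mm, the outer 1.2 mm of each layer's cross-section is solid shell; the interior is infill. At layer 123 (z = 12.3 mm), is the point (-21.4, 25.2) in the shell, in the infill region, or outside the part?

At z = 12.3 mm: the cube is absent (z outside [0, 11]); the cube at (-3.5, 7) is present — its section is the full 13.5×18.5 rectangle; Merging all regions: only the 13.5×18.5 cube at (-3.5, 7) is present, so the union is just that shape — 1 connected region; (whole slice rotated 40° about Z — lengths, areas and connectivity unchanged). Overall, the cross-section is a single solid region. Undo the 40° rotation: the query point maps to (-0.195, 33.060) in the un-rotated model frame. The nearest boundary edge runs (10.00, 25.50)→(-3.50, 25.50); distance from the point to it = 7.56 mm. The point is not inside any of the regions above, so it lies outside the cross-section (7.56 mm from the nearest boundary).

outside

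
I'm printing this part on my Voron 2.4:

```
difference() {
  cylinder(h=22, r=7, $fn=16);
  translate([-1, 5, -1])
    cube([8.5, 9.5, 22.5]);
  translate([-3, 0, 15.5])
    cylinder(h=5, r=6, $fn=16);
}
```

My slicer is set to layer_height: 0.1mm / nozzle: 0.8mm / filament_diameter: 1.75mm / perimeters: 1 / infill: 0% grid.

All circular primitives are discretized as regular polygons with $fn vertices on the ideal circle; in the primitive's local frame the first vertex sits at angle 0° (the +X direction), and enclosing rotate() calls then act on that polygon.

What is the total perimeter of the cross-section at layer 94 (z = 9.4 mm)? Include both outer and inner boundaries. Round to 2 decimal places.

At z = 9.4 mm: the cylinder: section is a regular 16-gon, circumradius r=7 (perimeter = 2·16·7.000·sin(180°/16) = 43.70 mm); the cube at (-1, 5) (footprint 8.5×9.5) is included at this height (perimeter 36.00 mm); the cylinder at (-3, 0) does not reach this height (z outside [15.5, 20.5]); After the difference (first − rest): starting from the r=7 cylinder, the 8.5×9.5 cube at (-1, 5) partially overlaps it — only the 8.16 mm² overlap (of its 80.75 mm²) is removed, clipping the outline — boundary = 44.98 mm. Overall, the cross-section is a single solid region. Total boundary length (outer) = 44.98 mm.

44.98 mm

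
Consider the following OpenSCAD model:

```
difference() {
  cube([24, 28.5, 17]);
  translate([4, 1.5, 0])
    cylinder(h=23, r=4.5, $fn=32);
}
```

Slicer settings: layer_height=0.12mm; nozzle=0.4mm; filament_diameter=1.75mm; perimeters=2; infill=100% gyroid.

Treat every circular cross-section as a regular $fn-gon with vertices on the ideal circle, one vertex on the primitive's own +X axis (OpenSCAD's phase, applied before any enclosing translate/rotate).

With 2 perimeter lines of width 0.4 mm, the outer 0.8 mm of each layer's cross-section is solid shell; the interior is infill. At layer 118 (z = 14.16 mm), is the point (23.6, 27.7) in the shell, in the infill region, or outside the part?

At z = 14.16 mm: the cube is present — its section is the full 24×28.5 rectangle; the cylinder at (4, 1.5): section is a regular 32-gon, circumradius r=4.5; After the difference (first − rest): starting from the 24×28.5 cube, the r=4.5 cylinder at (4, 1.5) partially overlaps it — only the 43.54 mm² overlap (of its 63.21 mm²) is removed, clipping the outline — 1 connected region. Overall, the cross-section is a single solid region. The nearest boundary edge runs (24.00, 28.50)→(24.00, 0.00); distance from the point to it = 0.40 mm. The point is inside the cross-section, 0.40 mm from the nearest boundary — within the 0.8 mm shell band (2 × 0.4).

shell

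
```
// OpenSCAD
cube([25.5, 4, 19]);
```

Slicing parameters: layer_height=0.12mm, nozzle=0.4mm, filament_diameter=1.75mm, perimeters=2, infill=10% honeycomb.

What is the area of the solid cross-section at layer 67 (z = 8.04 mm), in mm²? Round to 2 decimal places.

At z = 8.04 mm: the cube (footprint 25.5×4) is included at this height (area 102.00 mm²). Overall, the cross-section is a single solid region. Net area = 102.00 mm².

102.00 mm²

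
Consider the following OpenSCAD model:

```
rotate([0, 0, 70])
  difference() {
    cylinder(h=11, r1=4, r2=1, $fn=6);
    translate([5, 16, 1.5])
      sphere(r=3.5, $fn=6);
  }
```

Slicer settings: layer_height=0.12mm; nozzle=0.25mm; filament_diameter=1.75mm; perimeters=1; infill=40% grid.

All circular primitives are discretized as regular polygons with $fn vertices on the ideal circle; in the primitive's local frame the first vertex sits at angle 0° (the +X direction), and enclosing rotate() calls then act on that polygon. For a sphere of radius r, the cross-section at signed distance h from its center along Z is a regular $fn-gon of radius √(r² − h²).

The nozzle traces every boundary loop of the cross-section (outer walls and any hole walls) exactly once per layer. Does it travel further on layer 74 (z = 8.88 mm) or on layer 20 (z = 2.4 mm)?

layer 20 (z = 2.4 mm)

Layer 74 (z = 8.88): the cone contributes a regular 6-gon of circumradius 1.578 (interpolated between r1=4 and r2=1 at t=0.807) (perimeter = 2·6·1.578·sin(180°/6) = 9.47 mm); the sphere at (5, 16) is not intersected at this z (|z−center|=7.380 > r=3.5); Taking the first minus the rest: none of the subtracted shapes is present at this height, so the cone is unchanged — boundary = 9.47 mm; (rotated 70° about Z; rotation is an isometry so areas/perimeters/island counts are preserved). So its perimeter = 9.47 mm. Layer 20 (z = 2.4): the cone contributes a regular 6-gon of circumradius 3.345 (interpolated between r1=4 and r2=1 at t=0.218) (perimeter = 2·6·3.345·sin(180°/6) = 20.07 mm); the r=3.5 sphere at (5, 16) contributes a regular 6-gon of circumradius √(3.5²−0.9²) = 3.382 (perimeter = 2·6·3.382·sin(180°/6) = 20.29 mm); Subtracting the remaining from the first: starting from the cone, the r=3.5 sphere at (5, 16) misses the remaining region (no effect) — boundary = 20.07 mm; (whole slice rotated 70° about Z — lengths, areas and connectivity unchanged). So its perimeter = 20.07 mm. Layer 20 is larger (20.07 vs 9.47 mm).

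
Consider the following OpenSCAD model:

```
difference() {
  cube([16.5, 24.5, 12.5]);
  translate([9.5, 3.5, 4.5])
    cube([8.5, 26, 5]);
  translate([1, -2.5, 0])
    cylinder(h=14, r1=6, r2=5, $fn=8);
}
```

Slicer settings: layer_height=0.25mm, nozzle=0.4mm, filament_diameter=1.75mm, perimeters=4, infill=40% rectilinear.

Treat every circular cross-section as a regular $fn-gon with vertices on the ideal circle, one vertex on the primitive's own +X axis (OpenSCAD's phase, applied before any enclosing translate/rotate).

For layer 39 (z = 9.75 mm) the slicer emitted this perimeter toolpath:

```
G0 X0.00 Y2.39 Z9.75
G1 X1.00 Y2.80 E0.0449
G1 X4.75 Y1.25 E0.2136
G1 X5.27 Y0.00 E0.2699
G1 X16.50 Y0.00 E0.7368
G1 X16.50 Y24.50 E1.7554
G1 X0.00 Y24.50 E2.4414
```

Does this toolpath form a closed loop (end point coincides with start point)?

Start point (G0): (0.00, 2.39). End point (last G1): the path does not return to the start — open.

no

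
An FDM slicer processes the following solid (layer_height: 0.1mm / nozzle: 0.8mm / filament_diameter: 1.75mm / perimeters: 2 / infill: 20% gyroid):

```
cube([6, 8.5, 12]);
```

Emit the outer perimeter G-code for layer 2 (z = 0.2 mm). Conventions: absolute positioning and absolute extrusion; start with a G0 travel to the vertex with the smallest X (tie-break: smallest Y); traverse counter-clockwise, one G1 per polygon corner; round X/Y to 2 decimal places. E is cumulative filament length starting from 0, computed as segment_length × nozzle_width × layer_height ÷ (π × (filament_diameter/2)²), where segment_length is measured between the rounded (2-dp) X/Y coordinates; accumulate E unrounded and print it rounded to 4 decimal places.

At z = 0.2 mm: the cube is present — its section is the full 6×8.5 rectangle. The outline is a single polygon with 4 vertices. Extrusion per mm of travel: 0.8 × 0.1 / (π × 0.875²) = 0.033260. Accumulating E over each segment gives final E = 0.9645.

G0 X0.00 Y0.00 Z0.20
G1 X6.00 Y0.00 E0.1996
G1 X6.00 Y8.50 E0.4823
G1 X0.00 Y8.50 E0.6818
G1 X0.00 Y0.00 E0.9645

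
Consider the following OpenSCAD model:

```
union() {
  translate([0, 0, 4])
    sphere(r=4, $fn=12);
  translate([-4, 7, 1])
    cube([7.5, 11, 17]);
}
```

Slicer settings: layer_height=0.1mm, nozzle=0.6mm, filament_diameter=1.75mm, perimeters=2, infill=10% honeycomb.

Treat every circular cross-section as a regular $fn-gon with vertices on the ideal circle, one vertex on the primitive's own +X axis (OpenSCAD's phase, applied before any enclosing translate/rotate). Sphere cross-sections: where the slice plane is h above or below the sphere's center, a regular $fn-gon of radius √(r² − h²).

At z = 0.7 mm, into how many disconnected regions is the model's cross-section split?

At z = 0.7 mm: the sphere: section is a regular 12-gon, circumradius = √(r²−h²) = √(4²−3.3²) = 2.261; the cube at (-4, 7) is not intersected at this z (z outside [1, 18]); Taking the union: only the r=4 sphere is present, so the union is just that shape — 1 connected region. The result has 1 disconnected region.

1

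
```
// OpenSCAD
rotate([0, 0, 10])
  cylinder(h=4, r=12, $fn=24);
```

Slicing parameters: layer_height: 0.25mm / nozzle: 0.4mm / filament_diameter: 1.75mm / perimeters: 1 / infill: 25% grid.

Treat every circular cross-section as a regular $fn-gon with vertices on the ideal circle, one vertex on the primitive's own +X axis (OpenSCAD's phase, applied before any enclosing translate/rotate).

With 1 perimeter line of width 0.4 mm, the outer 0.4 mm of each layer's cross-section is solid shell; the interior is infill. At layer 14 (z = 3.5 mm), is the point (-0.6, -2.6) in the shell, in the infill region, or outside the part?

infill

At z = 3.5 mm: the r=12 cylinder contributes a regular 24-gon of circumradius 12; (rotated 10° about Z; rotation is an isometry so areas/perimeters/island counts are preserved). Overall, the cross-section is a single solid region. Undo the 10° rotation: the query point maps to (-1.042, -2.456) in the un-rotated model frame. The nearest boundary edge runs (-6.00, -10.39)→(-3.11, -11.59); distance from the point to it = 9.23 mm. The point is inside the cross-section and 9.23 mm from the nearest boundary — more than the 0.4 mm shell width (1 × 0.4), so it's in the infill interior.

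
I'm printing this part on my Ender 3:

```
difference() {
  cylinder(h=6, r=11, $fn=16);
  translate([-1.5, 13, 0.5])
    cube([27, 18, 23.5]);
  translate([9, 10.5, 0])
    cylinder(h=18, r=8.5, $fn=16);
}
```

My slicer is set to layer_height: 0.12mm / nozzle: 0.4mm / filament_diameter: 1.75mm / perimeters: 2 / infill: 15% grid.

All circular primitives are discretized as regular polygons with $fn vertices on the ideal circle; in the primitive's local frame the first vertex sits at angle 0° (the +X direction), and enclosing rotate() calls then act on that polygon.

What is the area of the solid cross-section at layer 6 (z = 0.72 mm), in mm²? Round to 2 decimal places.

321.12 mm²

At z = 0.72 mm: the r=11 cylinder contributes a regular 16-gon of circumradius 11 (area = (16/2)·11.000²·sin(360°/16) = 370.44 mm²); the cube at (-1.5, 13) is present — its section is the full 27×18 rectangle (area 486.00 mm²); the cylinder at (9, 10.5): section is a regular 16-gon, circumradius r=8.5 (area = (16/2)·8.500²·sin(360°/16) = 221.19 mm²); Taking the first minus the rest: starting from the r=11 cylinder (370.44 mm²), the 27×18 cube at (-1.5, 13) misses the remaining region (no effect); the r=8.5 cylinder at (9, 10.5) partially overlaps it — only the 49.32 mm² overlap (of its 221.19 mm²) is removed, clipping the outline — area = 321.12 mm². Overall, the cross-section is a single solid region. Net area = 321.12 mm².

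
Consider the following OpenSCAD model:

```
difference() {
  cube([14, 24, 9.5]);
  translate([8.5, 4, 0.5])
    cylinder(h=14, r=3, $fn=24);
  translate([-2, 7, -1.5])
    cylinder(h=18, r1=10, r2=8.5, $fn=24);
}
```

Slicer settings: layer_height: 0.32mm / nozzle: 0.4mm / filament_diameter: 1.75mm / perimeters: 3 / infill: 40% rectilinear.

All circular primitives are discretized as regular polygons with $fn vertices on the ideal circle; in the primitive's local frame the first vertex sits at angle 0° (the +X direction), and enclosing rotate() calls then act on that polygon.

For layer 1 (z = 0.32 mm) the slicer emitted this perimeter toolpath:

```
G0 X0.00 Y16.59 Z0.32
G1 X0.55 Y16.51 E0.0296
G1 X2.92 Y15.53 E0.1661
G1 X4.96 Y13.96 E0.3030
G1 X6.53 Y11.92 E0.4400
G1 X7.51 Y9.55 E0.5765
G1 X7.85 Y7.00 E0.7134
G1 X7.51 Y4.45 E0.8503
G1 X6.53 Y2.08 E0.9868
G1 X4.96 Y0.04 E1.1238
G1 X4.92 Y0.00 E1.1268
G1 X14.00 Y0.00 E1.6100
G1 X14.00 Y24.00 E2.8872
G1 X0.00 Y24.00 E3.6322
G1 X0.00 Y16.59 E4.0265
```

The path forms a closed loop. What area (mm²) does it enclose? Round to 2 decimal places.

232.01 mm²

Apply the shoelace formula to the sequence of (X, Y) vertices; enclosed area = 232.01 mm².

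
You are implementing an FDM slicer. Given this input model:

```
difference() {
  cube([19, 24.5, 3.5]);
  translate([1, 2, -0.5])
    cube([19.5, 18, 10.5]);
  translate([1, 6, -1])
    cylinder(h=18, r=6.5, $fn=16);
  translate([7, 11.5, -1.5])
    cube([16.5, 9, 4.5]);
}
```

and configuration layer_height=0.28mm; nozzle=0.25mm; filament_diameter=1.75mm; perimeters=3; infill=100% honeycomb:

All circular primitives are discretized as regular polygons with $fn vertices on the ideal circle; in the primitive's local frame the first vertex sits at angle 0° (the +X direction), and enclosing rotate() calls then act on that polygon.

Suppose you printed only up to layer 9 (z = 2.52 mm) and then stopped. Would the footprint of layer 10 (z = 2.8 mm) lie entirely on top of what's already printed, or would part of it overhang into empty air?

Compare the two slices. At z = 2.52: the cube is present — its section is the full 19×24.5 rectangle (area 465.50 mm²); the 19.5×18 cube at (1, 2) contributes its full rectangle (area 351.00 mm²); the r=6.5 cylinder at (1, 6) gives a regular 16-gon of circumradius 6.5 (constant along its height) (area = (16/2)·6.500²·sin(360°/16) = 129.35 mm²); the 16.5×9 cube at (7, 11.5) contributes its full rectangle (area 148.50 mm²); Taking the first minus the rest: starting from the 19×24.5 cube (465.50 mm²), the 19.5×18 cube at (1, 2) partially overlaps it — only the 324.00 mm² overlap (of its 351.00 mm²) is removed, clipping the outline; the r=6.5 cylinder at (1, 6) partially overlaps it — only the 20.24 mm² overlap (of its 129.35 mm²) is removed, clipping the outline; the 16.5×9 cube at (7, 11.5) partially overlaps it — only the 6.00 mm² overlap (of its 148.50 mm²) is removed, clipping the outline — area = 115.26 mm². At z = 2.8: the cube is present — its section is the full 19×24.5 rectangle (area 465.50 mm²); the 19.5×18 cube at (1, 2) contributes its full rectangle (area 351.00 mm²); the r=6.5 cylinder at (1, 6) contributes a regular 16-gon of circumradius 6.5 (area = (16/2)·6.500²·sin(360°/16) = 129.35 mm²); the 16.5×9 cube at (7, 11.5) contributes its full rectangle (area 148.50 mm²); After the difference (first − rest): starting from the 19×24.5 cube (465.50 mm²), the 19.5×18 cube at (1, 2) partially overlaps it — only the 324.00 mm² overlap (of its 351.00 mm²) is removed, clipping the outline; the r=6.5 cylinder at (1, 6) partially overlaps it — only the 20.24 mm² overlap (of its 129.35 mm²) is removed, clipping the outline; the 16.5×9 cube at (7, 11.5) partially overlaps it — only the 6.00 mm² overlap (of its 148.50 mm²) is removed, clipping the outline — area = 115.26 mm². Checking containment: the cross-section at z = 2.8 is a subset of the cross-section at z = 2.52.

entirely on top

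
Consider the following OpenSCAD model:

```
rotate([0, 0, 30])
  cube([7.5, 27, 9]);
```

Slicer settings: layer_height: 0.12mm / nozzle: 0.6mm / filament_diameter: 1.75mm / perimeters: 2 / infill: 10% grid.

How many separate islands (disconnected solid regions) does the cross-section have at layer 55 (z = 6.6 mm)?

At z = 6.6 mm: the 7.5×27 cube contributes its full rectangle; (rotated 30° about Z; rotation is an isometry so areas/perimeters/island counts are preserved). Overall, the cross-section is a single solid region. Island count = 1.

1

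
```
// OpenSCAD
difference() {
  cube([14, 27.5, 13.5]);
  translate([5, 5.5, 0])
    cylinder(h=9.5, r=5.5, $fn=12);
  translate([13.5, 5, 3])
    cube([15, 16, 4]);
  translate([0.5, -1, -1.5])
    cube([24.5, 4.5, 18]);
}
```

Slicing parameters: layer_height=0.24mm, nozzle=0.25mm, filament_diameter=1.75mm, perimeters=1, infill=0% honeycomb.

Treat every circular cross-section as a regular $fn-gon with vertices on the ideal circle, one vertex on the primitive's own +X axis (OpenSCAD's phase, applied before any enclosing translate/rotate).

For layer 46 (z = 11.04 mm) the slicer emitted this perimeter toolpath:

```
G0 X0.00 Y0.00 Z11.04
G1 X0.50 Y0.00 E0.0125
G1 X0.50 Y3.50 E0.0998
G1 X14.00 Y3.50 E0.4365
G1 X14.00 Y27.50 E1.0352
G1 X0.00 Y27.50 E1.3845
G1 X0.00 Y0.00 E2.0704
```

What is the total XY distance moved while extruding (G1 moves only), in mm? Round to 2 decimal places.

Sum the Euclidean lengths of each G1 segment: total = 83.00 mm.

83.00 mm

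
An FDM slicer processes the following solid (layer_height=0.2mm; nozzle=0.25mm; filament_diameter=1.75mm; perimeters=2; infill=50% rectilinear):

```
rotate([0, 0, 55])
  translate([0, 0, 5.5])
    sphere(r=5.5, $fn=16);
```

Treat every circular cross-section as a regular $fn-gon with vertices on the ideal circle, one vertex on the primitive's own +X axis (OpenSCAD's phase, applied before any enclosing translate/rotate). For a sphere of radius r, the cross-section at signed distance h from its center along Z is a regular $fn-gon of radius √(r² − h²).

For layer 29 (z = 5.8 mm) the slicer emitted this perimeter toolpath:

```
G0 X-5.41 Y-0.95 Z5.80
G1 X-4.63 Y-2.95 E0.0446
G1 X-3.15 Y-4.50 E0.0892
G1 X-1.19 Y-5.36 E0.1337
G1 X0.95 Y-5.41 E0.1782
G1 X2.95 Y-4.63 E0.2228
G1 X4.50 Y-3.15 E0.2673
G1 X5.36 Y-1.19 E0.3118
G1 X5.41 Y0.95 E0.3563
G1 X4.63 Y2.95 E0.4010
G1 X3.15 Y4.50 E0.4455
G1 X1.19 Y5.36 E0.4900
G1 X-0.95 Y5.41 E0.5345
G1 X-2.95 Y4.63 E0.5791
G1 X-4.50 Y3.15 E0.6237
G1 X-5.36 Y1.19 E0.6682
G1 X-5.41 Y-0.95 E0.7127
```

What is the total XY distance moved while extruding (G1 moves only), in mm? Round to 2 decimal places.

Sum the Euclidean lengths of each G1 segment: total = 34.28 mm.

34.28 mm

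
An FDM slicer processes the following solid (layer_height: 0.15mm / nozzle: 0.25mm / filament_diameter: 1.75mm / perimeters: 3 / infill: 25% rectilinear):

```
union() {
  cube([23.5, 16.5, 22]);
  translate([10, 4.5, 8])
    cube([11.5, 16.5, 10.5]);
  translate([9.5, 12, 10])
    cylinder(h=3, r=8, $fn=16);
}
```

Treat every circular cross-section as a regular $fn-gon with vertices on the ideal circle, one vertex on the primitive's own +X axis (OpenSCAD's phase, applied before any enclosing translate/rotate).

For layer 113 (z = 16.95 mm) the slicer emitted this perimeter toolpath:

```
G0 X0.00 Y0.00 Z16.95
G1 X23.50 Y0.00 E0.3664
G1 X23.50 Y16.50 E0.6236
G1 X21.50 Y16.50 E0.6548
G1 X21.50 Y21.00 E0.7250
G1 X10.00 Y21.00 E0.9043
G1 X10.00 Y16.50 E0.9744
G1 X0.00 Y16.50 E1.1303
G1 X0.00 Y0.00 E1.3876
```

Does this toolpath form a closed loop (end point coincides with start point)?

Start point (G0): (0.00, 0.00). End point (last G1): the path returns to the start — closed.

yes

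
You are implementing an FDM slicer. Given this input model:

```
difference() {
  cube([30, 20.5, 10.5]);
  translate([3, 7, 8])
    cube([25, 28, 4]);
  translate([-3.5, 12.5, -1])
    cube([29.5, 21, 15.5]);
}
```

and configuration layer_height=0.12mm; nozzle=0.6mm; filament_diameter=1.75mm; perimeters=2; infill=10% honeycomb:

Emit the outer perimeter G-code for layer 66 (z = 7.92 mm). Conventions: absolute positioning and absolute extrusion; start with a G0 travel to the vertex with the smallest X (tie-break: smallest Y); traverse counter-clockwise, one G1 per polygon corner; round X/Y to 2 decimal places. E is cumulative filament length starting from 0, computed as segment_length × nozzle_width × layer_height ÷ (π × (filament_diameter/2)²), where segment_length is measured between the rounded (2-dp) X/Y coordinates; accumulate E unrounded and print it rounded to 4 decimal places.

G0 X0.00 Y0.00 Z7.92
G1 X30.00 Y0.00 E0.8980
G1 X30.00 Y20.50 E1.5117
G1 X26.00 Y20.50 E1.6314
G1 X26.00 Y12.50 E1.8709
G1 X0.00 Y12.50 E2.6492
G1 X0.00 Y0.00 E3.0233

At z = 7.92 mm: the cube is present — its section is the full 30×20.5 rectangle; the cube at (3, 7) is not intersected at this z (z outside [8, 12]); the 29.5×21 cube at (-3.5, 12.5) contributes its full rectangle; After the difference (first − rest): starting from the 30×20.5 cube, the 29.5×21 cube at (-3.5, 12.5) partially overlaps it — only the 208.00 mm² overlap (of its 619.50 mm²) is removed, clipping the outline — 1 connected region. The outline is a single polygon with 6 vertices. Extrusion per mm of travel: 0.6 × 0.12 / (π × 0.875²) = 0.029934. Accumulating E over each segment gives final E = 3.0233.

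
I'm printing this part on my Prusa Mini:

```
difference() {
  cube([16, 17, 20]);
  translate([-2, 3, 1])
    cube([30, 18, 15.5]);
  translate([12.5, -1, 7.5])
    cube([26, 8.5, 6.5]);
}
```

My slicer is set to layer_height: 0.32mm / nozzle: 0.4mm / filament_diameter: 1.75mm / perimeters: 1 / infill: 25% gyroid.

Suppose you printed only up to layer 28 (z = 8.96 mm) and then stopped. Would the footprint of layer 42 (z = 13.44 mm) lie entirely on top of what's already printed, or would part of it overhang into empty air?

Compare the two slices. At z = 8.96: the 16×17 cube contributes its full rectangle (area 272.00 mm²); the 30×18 cube at (-2, 3) contributes its full rectangle (area 540.00 mm²); the 26×8.5 cube at (12.5, -1) contributes its full rectangle (area 221.00 mm²); After the difference (first − rest): starting from the 16×17 cube (272.00 mm²), the 30×18 cube at (-2, 3) partially overlaps it — only the 224.00 mm² overlap (of its 540.00 mm²) is removed, clipping the outline; the 26×8.5 cube at (12.5, -1) partially overlaps it — only the 10.50 mm² overlap (of its 221.00 mm²) is removed, clipping the outline — area = 37.50 mm². At z = 13.44: the 16×17 cube contributes its full rectangle (area 272.00 mm²); the cube at (-2, 3) is present — its section is the full 30×18 rectangle (area 540.00 mm²); the cube at (12.5, -1) (footprint 26×8.5) is included at this height (area 221.00 mm²); After the difference (first − rest): starting from the 16×17 cube (272.00 mm²), the 30×18 cube at (-2, 3) partially overlaps it — only the 224.00 mm² overlap (of its 540.00 mm²) is removed, clipping the outline; the 26×8.5 cube at (12.5, -1) partially overlaps it — only the 10.50 mm² overlap (of its 221.00 mm²) is removed, clipping the outline — area = 37.50 mm². Checking containment: the cross-section at z = 13.44 is a subset of the cross-section at z = 8.96.

entirely on top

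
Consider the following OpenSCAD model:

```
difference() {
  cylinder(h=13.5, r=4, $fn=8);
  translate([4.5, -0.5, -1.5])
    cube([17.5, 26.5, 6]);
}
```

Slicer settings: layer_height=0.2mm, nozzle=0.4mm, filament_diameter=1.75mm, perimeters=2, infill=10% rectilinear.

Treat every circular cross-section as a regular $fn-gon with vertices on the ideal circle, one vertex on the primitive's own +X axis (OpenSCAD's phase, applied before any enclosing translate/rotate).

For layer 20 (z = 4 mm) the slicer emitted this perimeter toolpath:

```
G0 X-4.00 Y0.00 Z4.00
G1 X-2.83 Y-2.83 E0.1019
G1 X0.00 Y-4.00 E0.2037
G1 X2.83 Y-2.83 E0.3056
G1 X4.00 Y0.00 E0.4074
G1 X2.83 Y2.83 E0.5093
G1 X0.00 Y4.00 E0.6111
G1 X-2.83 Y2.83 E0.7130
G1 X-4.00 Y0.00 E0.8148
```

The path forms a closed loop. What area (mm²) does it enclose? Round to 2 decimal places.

45.28 mm²

Apply the shoelace formula to the sequence of (X, Y) vertices; enclosed area = 45.28 mm².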